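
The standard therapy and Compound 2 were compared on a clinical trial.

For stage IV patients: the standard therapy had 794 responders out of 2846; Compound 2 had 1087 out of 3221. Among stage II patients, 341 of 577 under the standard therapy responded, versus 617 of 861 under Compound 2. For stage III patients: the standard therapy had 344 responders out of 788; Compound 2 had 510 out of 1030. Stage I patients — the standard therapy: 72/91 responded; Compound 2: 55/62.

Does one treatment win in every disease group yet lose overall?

No

Stage IV: the standard therapy 794/2846 = 27.9%, Compound 2 1087/3221 = 33.7% → Compound 2
Stage II: the standard therapy 341/577 = 59.1%, Compound 2 617/861 = 71.7% → Compound 2
Stage III: the standard therapy 344/788 = 43.7%, Compound 2 510/1030 = 49.5% → Compound 2
Stage I: the standard therapy 72/91 = 79.1%, Compound 2 55/62 = 88.7% → Compound 2
Overall: the standard therapy 1551/4302 = 36.1%, Compound 2 2269/5174 = 43.9% → Compound 2
Compound 2 wins overall and in every disease group — no reversal.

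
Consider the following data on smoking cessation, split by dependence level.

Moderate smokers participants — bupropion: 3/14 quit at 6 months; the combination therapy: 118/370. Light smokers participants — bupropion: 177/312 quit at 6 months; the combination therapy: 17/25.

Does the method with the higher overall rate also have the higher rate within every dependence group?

No

Moderate smokers: bupropion 3/14 = 21.4%, the combination therapy 118/370 = 31.9% → the combination therapy
Light smokers: bupropion 177/312 = 56.7%, the combination therapy 17/25 = 68.0% → the combination therapy
Overall: bupropion 180/326 = 55.2%, the combination therapy 135/395 = 34.2% → bupropion
The combination therapy wins each dependence group but bupropion wins overall — the comparison reverses. The combination therapy's participants skew toward moderate smokers, which has a lower base rate.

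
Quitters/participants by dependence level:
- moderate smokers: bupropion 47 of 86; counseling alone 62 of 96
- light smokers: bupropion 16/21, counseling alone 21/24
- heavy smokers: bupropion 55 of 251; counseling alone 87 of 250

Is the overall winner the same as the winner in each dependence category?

Moderate smokers: bupropion 47/86 = 54.7%, counseling alone 62/96 = 64.6% → counseling alone
Light smokers: bupropion 16/21 = 76.2%, counseling alone 21/24 = 87.5% → counseling alone
Heavy smokers: bupropion 55/251 = 21.9%, counseling alone 87/250 = 34.8% → counseling alone
Overall: bupropion 118/358 = 33.0%, counseling alone 170/370 = 45.9% → counseling alone
Counseling alone wins overall and in every dependence group — no reversal.

Yes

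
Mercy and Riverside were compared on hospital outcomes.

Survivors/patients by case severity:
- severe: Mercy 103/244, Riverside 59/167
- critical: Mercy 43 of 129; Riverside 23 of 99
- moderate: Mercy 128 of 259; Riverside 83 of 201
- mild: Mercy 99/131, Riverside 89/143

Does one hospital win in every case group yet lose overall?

No

Severe: Mercy 103/244 = 42.2%, Riverside 59/167 = 35.3% → Mercy
Critical: Mercy 43/129 = 33.3%, Riverside 23/99 = 23.2% → Mercy
Moderate: Mercy 128/259 = 49.4%, Riverside 83/201 = 41.3% → Mercy
Mild: Mercy 99/131 = 75.6%, Riverside 89/143 = 62.2% → Mercy
Overall: Mercy 373/763 = 48.9%, Riverside 254/610 = 41.6% → Mercy
Mercy wins overall and in every case group — no reversal.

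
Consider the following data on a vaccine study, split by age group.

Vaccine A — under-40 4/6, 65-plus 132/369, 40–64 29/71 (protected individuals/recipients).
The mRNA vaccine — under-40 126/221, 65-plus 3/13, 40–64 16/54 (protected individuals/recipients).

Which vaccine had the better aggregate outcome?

the mRNA vaccine

Under-40: Vaccine A 4/6 = 66.7%, the mRNA vaccine 126/221 = 57.0% → Vaccine A
65-plus: Vaccine A 132/369 = 35.8%, the mRNA vaccine 3/13 = 23.1% → Vaccine A
40–64: Vaccine A 29/71 = 40.8%, the mRNA vaccine 16/54 = 29.6% → Vaccine A
Overall: Vaccine A 165/446 = 37.0%, the mRNA vaccine 145/288 = 50.3% → the mRNA vaccine
(Vaccine A wins every age group but the mRNA vaccine wins overall — Vaccine A's recipients skew toward the low-rate 65-plus group.)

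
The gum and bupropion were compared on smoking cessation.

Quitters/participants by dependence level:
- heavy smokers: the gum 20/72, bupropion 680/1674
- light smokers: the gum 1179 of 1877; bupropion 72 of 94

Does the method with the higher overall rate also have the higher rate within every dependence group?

No

Heavy smokers: the gum 20/72 = 27.8%, bupropion 680/1674 = 40.6% → bupropion
Light smokers: the gum 1179/1877 = 62.8%, bupropion 72/94 = 76.6% → bupropion
Overall: the gum 1199/1949 = 61.5%, bupropion 752/1768 = 42.5% → the gum
Bupropion wins each dependence group but the gum wins overall — the comparison reverses. Bupropion's participants skew toward heavy smokers, which has a lower base rate.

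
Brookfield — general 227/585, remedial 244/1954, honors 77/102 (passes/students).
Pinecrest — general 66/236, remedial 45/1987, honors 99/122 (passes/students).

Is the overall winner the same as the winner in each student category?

No

General: Brookfield 227/585 = 38.8%, Pinecrest 66/236 = 28.0% → Brookfield
Remedial: Brookfield 244/1954 = 12.5%, Pinecrest 45/1987 = 2.3% → Brookfield
Honors: Brookfield 77/102 = 75.5%, Pinecrest 99/122 = 81.1% → Pinecrest
Overall: Brookfield 548/2641 = 20.7%, Pinecrest 210/2345 = 9.0% → Brookfield
Neither sweeps: Brookfield wins 2 of 3 groups, Pinecrest wins 1. Brookfield wins overall but not every group — no Simpson reversal.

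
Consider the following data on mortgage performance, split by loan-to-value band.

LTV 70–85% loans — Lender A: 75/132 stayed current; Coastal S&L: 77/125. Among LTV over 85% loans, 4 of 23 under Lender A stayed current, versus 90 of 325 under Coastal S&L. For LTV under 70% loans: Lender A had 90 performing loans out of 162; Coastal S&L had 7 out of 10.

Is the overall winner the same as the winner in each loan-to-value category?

No

LTV 70–85%: Lender A 75/132 = 56.8%, Coastal S&L 77/125 = 61.6% → Coastal S&L
LTV over 85%: Lender A 4/23 = 17.4%, Coastal S&L 90/325 = 27.7% → Coastal S&L
LTV under 70%: Lender A 90/162 = 55.6%, Coastal S&L 7/10 = 70.0% → Coastal S&L
Overall: Lender A 169/317 = 53.3%, Coastal S&L 174/460 = 37.8% → Lender A
Coastal S&L wins each loan-to-value group but Lender A wins overall — the comparison reverses. Coastal S&L's loans skew toward LTV over 85%, which has a lower base rate.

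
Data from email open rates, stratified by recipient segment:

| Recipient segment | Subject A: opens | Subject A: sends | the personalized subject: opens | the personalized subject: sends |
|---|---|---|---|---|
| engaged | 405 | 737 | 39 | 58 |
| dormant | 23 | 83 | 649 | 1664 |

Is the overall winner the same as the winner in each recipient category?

No

Engaged: Subject A 405/737 = 55.0%, the personalized subject 39/58 = 67.2% → the personalized subject
Dormant: Subject A 23/83 = 27.7%, the personalized subject 649/1664 = 39.0% → the personalized subject
Overall: Subject A 428/820 = 52.2%, the personalized subject 688/1722 = 40.0% → Subject A
The personalized subject wins each recipient group but Subject A wins overall — the comparison reverses. The personalized subject's sends skew toward dormant, which has a lower base rate.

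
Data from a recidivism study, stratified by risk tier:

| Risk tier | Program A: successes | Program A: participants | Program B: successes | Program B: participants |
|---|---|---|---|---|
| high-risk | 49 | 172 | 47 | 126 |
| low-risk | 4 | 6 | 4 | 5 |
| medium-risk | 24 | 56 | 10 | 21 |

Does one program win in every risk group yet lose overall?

No

High-risk: Program A 49/172 = 28.5%, Program B 47/126 = 37.3% → Program B
Low-risk: Program A 4/6 = 66.7%, Program B 4/5 = 80.0% → Program B
Medium-risk: Program A 24/56 = 42.9%, Program B 10/21 = 47.6% → Program B
Overall: Program A 77/234 = 32.9%, Program B 61/152 = 40.1% → Program B
Program B wins overall and in every risk group — no reversal.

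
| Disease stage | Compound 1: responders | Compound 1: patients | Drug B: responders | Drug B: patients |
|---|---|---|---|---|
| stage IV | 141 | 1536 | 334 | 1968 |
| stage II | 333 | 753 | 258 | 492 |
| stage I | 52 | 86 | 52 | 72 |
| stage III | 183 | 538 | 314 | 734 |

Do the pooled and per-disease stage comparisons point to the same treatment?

Stage IV: Compound 1 141/1536 = 9.2%, Drug B 334/1968 = 17.0% → Drug B
Stage II: Compound 1 333/753 = 44.2%, Drug B 258/492 = 52.4% → Drug B
Stage I: Compound 1 52/86 = 60.5%, Drug B 52/72 = 72.2% → Drug B
Stage III: Compound 1 183/538 = 34.0%, Drug B 314/734 = 42.8% → Drug B
Overall: Compound 1 709/2913 = 24.3%, Drug B 958/3266 = 29.3% → Drug B
Drug B wins overall and in every disease group — no reversal.

Yes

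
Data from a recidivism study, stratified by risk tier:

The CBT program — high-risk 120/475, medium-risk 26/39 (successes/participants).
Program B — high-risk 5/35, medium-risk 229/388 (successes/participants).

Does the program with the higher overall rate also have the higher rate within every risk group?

High-risk: the CBT program 120/475 = 25.3%, Program B 5/35 = 14.3% → the CBT program
Medium-risk: the CBT program 26/39 = 66.7%, Program B 229/388 = 59.0% → the CBT program
Overall: the CBT program 146/514 = 28.4%, Program B 234/423 = 55.3% → Program B
The CBT program wins each risk group but Program B wins overall — the comparison reverses. The CBT program's participants skew toward high-risk, which has a lower base rate.

No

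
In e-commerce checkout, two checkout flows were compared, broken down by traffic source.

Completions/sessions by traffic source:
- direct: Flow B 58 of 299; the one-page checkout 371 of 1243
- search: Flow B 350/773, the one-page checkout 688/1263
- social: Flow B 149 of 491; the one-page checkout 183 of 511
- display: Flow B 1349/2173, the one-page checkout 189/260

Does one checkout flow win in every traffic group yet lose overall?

Yes

Direct: Flow B 58/299 = 19.4%, the one-page checkout 371/1243 = 29.8% → the one-page checkout
Search: Flow B 350/773 = 45.3%, the one-page checkout 688/1263 = 54.5% → the one-page checkout
Social: Flow B 149/491 = 30.3%, the one-page checkout 183/511 = 35.8% → the one-page checkout
Display: Flow B 1349/2173 = 62.1%, the one-page checkout 189/260 = 72.7% → the one-page checkout
Overall: Flow B 1906/3736 = 51.0%, the one-page checkout 1431/3277 = 43.7% → Flow B
The one-page checkout wins each traffic group but Flow B wins overall — the comparison reverses. The one-page checkout's sessions skew toward direct, which has a lower base rate.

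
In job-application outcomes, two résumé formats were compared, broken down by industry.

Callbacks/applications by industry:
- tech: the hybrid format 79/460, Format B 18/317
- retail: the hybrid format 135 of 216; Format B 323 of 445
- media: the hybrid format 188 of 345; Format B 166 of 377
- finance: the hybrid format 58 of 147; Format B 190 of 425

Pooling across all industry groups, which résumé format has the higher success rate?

Tech: the hybrid format 79/460 = 17.2%, Format B 18/317 = 5.7% → the hybrid format
Retail: the hybrid format 135/216 = 62.5%, Format B 323/445 = 72.6% → Format B
Media: the hybrid format 188/345 = 54.5%, Format B 166/377 = 44.0% → the hybrid format
Finance: the hybrid format 58/147 = 39.5%, Format B 190/425 = 44.7% → Format B
Overall: the hybrid format 460/1168 = 39.4%, Format B 697/1564 = 44.6% → Format B
(Neither sweeps every industry group, but Format B has the higher pooled rate.)

Format B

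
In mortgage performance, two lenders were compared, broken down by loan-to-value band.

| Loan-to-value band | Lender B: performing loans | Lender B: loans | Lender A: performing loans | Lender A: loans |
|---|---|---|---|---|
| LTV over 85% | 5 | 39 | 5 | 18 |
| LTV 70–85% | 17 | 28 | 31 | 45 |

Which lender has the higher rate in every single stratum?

LTV over 85%: Lender B 5/39 = 12.8%, Lender A 5/18 = 27.8% → Lender A
LTV 70–85%: Lender B 17/28 = 60.7%, Lender A 31/45 = 68.9% → Lender A
Lender A has the higher rate in both groups.

Lender A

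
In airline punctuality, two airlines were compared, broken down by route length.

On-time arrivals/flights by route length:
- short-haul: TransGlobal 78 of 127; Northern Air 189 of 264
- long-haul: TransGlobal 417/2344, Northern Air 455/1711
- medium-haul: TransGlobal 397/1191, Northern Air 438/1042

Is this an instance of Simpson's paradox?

No

Short-haul: TransGlobal 78/127 = 61.4%, Northern Air 189/264 = 71.6% → Northern Air
Long-haul: TransGlobal 417/2344 = 17.8%, Northern Air 455/1711 = 26.6% → Northern Air
Medium-haul: TransGlobal 397/1191 = 33.3%, Northern Air 438/1042 = 42.0% → Northern Air
Overall: TransGlobal 892/3662 = 24.4%, Northern Air 1082/3017 = 35.9% → Northern Air
Northern Air wins overall and in every route group — no reversal.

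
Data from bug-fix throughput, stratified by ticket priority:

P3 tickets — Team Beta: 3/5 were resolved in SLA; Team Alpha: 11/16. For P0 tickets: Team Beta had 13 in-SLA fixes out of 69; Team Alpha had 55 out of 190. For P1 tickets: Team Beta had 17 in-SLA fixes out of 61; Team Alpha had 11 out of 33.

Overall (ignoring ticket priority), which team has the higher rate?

Team Alpha

P3: Team Beta 3/5 = 60.0%, Team Alpha 11/16 = 68.8% → Team Alpha
P0: Team Beta 13/69 = 18.8%, Team Alpha 55/190 = 28.9% → Team Alpha
P1: Team Beta 17/61 = 27.9%, Team Alpha 11/33 = 33.3% → Team Alpha
Overall: Team Beta 33/135 = 24.4%, Team Alpha 77/239 = 32.2% → Team Alpha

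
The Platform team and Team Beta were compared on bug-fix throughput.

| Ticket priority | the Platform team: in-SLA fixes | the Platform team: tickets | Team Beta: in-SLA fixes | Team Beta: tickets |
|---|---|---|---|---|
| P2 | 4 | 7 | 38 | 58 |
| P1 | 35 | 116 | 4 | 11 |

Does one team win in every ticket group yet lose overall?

No

P2: the Platform team 4/7 = 57.1%, Team Beta 38/58 = 65.5% → Team Beta
P1: the Platform team 35/116 = 30.2%, Team Beta 4/11 = 36.4% → Team Beta
Overall: the Platform team 39/123 = 31.7%, Team Beta 42/69 = 60.9% → Team Beta
Team Beta wins overall and in every ticket group — no reversal.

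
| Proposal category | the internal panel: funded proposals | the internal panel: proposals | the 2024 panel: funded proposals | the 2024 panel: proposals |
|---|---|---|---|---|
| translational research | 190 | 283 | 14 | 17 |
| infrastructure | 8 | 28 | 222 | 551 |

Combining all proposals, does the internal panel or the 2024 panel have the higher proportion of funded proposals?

the internal panel

Translational research: the internal panel 190/283 = 67.1%, the 2024 panel 14/17 = 82.4% → the 2024 panel
Infrastructure: the internal panel 8/28 = 28.6%, the 2024 panel 222/551 = 40.3% → the 2024 panel
Overall: the internal panel 198/311 = 63.7%, the 2024 panel 236/568 = 41.5% → the internal panel
(The 2024 panel wins every proposal group but the internal panel wins overall — the 2024 panel's proposals skew toward the low-rate infrastructure group.)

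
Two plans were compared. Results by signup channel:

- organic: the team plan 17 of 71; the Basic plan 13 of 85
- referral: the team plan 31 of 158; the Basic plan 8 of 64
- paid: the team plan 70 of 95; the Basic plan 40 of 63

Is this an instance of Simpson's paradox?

Organic: the team plan 17/71 = 23.9%, the Basic plan 13/85 = 15.3% → the team plan
Referral: the team plan 31/158 = 19.6%, the Basic plan 8/64 = 12.5% → the team plan
Paid: the team plan 70/95 = 73.7%, the Basic plan 40/63 = 63.5% → the team plan
Overall: the team plan 118/324 = 36.4%, the Basic plan 61/212 = 28.8% → the team plan
The team plan wins overall and in every signup group — no reversal.

No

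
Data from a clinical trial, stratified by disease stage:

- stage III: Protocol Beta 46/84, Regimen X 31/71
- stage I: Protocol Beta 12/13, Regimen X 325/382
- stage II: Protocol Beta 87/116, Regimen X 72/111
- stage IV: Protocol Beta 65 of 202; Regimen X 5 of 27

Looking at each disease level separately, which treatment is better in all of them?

Stage III: Protocol Beta 46/84 = 54.8%, Regimen X 31/71 = 43.7% → Protocol Beta
Stage I: Protocol Beta 12/13 = 92.3%, Regimen X 325/382 = 85.1% → Protocol Beta
Stage II: Protocol Beta 87/116 = 75.0%, Regimen X 72/111 = 64.9% → Protocol Beta
Stage IV: Protocol Beta 65/202 = 32.2%, Regimen X 5/27 = 18.5% → Protocol Beta
Protocol Beta has the higher rate in all 4 groups.

Protocol Beta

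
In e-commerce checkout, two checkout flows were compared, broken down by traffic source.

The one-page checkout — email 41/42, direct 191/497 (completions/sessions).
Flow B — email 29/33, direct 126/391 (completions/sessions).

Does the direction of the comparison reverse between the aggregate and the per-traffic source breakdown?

No

Email: the one-page checkout 41/42 = 97.6%, Flow B 29/33 = 87.9% → the one-page checkout
Direct: the one-page checkout 191/497 = 38.4%, Flow B 126/391 = 32.2% → the one-page checkout
Overall: the one-page checkout 232/539 = 43.0%, Flow B 155/424 = 36.6% → the one-page checkout
The one-page checkout wins overall and in every traffic group — no reversal.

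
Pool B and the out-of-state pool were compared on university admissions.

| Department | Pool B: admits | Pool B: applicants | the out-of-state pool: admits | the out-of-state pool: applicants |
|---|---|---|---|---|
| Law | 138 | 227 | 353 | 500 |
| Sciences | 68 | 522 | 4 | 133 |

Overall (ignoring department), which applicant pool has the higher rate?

Law: Pool B 138/227 = 60.8%, the out-of-state pool 353/500 = 70.6% → the out-of-state pool
Sciences: Pool B 68/522 = 13.0%, the out-of-state pool 4/133 = 3.0% → Pool B
Overall: Pool B 206/749 = 27.5%, the out-of-state pool 357/633 = 56.4% → the out-of-state pool
(Neither sweeps every department group, but the out-of-state pool has the higher pooled rate.)

the out-of-state pool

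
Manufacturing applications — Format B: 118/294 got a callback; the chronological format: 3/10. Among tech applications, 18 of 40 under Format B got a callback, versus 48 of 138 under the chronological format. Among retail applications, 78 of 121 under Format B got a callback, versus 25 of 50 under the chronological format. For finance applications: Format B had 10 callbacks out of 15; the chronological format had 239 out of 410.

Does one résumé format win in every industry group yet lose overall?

Yes

Manufacturing: Format B 118/294 = 40.1%, the chronological format 3/10 = 30.0% → Format B
Tech: Format B 18/40 = 45.0%, the chronological format 48/138 = 34.8% → Format B
Retail: Format B 78/121 = 64.5%, the chronological format 25/50 = 50.0% → Format B
Finance: Format B 10/15 = 66.7%, the chronological format 239/410 = 58.3% → Format B
Overall: Format B 224/470 = 47.7%, the chronological format 315/608 = 51.8% → the chronological format
Format B wins each industry group but the chronological format wins overall — the comparison reverses. Format B's applications skew toward manufacturing, which has a lower base rate.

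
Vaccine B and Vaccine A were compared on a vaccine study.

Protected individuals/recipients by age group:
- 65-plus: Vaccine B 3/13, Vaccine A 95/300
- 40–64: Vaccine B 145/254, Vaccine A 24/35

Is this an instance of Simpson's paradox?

65-plus: Vaccine B 3/13 = 23.1%, Vaccine A 95/300 = 31.7% → Vaccine A
40–64: Vaccine B 145/254 = 57.1%, Vaccine A 24/35 = 68.6% → Vaccine A
Overall: Vaccine B 148/267 = 55.4%, Vaccine A 119/335 = 35.5% → Vaccine B
Vaccine A wins each age group but Vaccine B wins overall — the comparison reverses. Vaccine A's recipients skew toward 65-plus, which has a lower base rate.

Yes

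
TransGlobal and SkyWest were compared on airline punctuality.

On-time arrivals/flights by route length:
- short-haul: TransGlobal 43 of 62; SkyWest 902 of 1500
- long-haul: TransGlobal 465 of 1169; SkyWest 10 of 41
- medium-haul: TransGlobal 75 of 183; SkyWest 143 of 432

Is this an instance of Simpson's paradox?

Short-haul: TransGlobal 43/62 = 69.4%, SkyWest 902/1500 = 60.1% → TransGlobal
Long-haul: TransGlobal 465/1169 = 39.8%, SkyWest 10/41 = 24.4% → TransGlobal
Medium-haul: TransGlobal 75/183 = 41.0%, SkyWest 143/432 = 33.1% → TransGlobal
Overall: TransGlobal 583/1414 = 41.2%, SkyWest 1055/1973 = 53.5% → SkyWest
TransGlobal wins each route group but SkyWest wins overall — the comparison reverses. TransGlobal's flights skew toward long-haul, which has a lower base rate.

Yes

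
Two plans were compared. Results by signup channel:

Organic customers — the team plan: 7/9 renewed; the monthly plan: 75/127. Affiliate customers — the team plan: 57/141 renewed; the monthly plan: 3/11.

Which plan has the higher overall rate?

Organic: the team plan 7/9 = 77.8%, the monthly plan 75/127 = 59.1% → the team plan
Affiliate: the team plan 57/141 = 40.4%, the monthly plan 3/11 = 27.3% → the team plan
Overall: the team plan 64/150 = 42.7%, the monthly plan 78/138 = 56.5% → the monthly plan
(The team plan wins every signup group but the monthly plan wins overall — the team plan's customers skew toward the low-rate affiliate group.)

the monthly plan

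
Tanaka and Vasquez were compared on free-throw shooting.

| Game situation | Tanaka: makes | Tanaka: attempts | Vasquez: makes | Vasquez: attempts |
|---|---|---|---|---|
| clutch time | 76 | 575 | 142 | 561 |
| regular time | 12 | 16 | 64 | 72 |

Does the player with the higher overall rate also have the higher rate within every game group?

Clutch time: Tanaka 76/575 = 13.2%, Vasquez 142/561 = 25.3% → Vasquez
Regular time: Tanaka 12/16 = 75.0%, Vasquez 64/72 = 88.9% → Vasquez
Overall: Tanaka 88/591 = 14.9%, Vasquez 206/633 = 32.5% → Vasquez
Vasquez wins overall and in every game group — no reversal.

Yes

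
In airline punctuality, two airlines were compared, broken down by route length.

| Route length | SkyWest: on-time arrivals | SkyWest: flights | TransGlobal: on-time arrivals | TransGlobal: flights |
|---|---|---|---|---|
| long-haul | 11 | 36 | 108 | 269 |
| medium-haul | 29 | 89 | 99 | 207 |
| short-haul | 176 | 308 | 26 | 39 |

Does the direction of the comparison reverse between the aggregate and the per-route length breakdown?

Long-haul: SkyWest 11/36 = 30.6%, TransGlobal 108/269 = 40.1% → TransGlobal
Medium-haul: SkyWest 29/89 = 32.6%, TransGlobal 99/207 = 47.8% → TransGlobal
Short-haul: SkyWest 176/308 = 57.1%, TransGlobal 26/39 = 66.7% → TransGlobal
Overall: SkyWest 216/433 = 49.9%, TransGlobal 233/515 = 45.2% → SkyWest
TransGlobal wins each route group but SkyWest wins overall — the comparison reverses. TransGlobal's flights skew toward long-haul, which has a lower base rate.

Yes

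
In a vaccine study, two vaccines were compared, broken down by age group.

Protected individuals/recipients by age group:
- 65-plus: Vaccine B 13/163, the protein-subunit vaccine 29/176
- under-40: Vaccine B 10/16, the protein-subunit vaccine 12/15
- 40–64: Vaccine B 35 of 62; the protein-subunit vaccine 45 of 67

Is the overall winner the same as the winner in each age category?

Yes

65-plus: Vaccine B 13/163 = 8.0%, the protein-subunit vaccine 29/176 = 16.5% → the protein-subunit vaccine
Under-40: Vaccine B 10/16 = 62.5%, the protein-subunit vaccine 12/15 = 80.0% → the protein-subunit vaccine
40–64: Vaccine B 35/62 = 56.5%, the protein-subunit vaccine 45/67 = 67.2% → the protein-subunit vaccine
Overall: Vaccine B 58/241 = 24.1%, the protein-subunit vaccine 86/258 = 33.3% → the protein-subunit vaccine
The protein-subunit vaccine wins overall and in every age group — no reversal.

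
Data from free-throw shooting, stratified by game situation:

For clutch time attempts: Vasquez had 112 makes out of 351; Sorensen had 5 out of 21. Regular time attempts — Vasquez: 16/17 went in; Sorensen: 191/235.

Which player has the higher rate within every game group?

Vasquez

Clutch time: Vasquez 112/351 = 31.9%, Sorensen 5/21 = 23.8% → Vasquez
Regular time: Vasquez 16/17 = 94.1%, Sorensen 191/235 = 81.3% → Vasquez
Vasquez has the higher rate in both groups.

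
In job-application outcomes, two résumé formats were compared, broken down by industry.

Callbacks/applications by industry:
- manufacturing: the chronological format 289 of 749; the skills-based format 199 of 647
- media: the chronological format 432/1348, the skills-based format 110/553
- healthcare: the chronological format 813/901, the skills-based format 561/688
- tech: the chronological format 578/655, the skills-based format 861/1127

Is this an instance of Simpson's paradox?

No

Manufacturing: the chronological format 289/749 = 38.6%, the skills-based format 199/647 = 30.8% → the chronological format
Media: the chronological format 432/1348 = 32.0%, the skills-based format 110/553 = 19.9% → the chronological format
Healthcare: the chronological format 813/901 = 90.2%, the skills-based format 561/688 = 81.5% → the chronological format
Tech: the chronological format 578/655 = 88.2%, the skills-based format 861/1127 = 76.4% → the chronological format
Overall: the chronological format 2112/3653 = 57.8%, the skills-based format 1731/3015 = 57.4% → the chronological format
The chronological format wins overall and in every industry group — no reversal.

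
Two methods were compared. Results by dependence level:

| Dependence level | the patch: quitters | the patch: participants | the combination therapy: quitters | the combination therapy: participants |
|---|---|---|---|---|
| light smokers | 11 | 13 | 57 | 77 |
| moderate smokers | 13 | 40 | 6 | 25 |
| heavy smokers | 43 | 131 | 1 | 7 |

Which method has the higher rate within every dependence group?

Light smokers: the patch 11/13 = 84.6%, the combination therapy 57/77 = 74.0% → the patch
Moderate smokers: the patch 13/40 = 32.5%, the combination therapy 6/25 = 24.0% → the patch
Heavy smokers: the patch 43/131 = 32.8%, the combination therapy 1/7 = 14.3% → the patch
The patch has the higher rate in all 3 groups.

the patch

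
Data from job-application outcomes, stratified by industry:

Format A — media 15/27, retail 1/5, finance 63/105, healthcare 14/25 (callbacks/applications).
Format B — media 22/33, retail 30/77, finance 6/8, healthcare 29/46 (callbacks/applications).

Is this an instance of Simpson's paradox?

Media: Format A 15/27 = 55.6%, Format B 22/33 = 66.7% → Format B
Retail: Format A 1/5 = 20.0%, Format B 30/77 = 39.0% → Format B
Finance: Format A 63/105 = 60.0%, Format B 6/8 = 75.0% → Format B
Healthcare: Format A 14/25 = 56.0%, Format B 29/46 = 63.0% → Format B
Overall: Format A 93/162 = 57.4%, Format B 87/164 = 53.0% → Format A
Format B wins each industry group but Format A wins overall — the comparison reverses. Format B's applications skew toward retail, which has a lower base rate.

Yes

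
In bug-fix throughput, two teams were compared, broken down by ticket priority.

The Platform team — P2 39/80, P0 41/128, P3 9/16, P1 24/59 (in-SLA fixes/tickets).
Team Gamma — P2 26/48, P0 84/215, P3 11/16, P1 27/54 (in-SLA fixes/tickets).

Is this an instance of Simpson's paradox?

No

P2: the Platform team 39/80 = 48.8%, Team Gamma 26/48 = 54.2% → Team Gamma
P0: the Platform team 41/128 = 32.0%, Team Gamma 84/215 = 39.1% → Team Gamma
P3: the Platform team 9/16 = 56.2%, Team Gamma 11/16 = 68.8% → Team Gamma
P1: the Platform team 24/59 = 40.7%, Team Gamma 27/54 = 50.0% → Team Gamma
Overall: the Platform team 113/283 = 39.9%, Team Gamma 148/333 = 44.4% → Team Gamma
Team Gamma wins overall and in every ticket group — no reversal.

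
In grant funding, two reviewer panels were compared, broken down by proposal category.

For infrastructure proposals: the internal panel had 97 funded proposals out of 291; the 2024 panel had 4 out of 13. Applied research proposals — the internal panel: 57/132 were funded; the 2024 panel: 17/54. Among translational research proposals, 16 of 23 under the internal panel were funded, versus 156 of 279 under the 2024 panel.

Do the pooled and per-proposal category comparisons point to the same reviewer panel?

Infrastructure: the internal panel 97/291 = 33.3%, the 2024 panel 4/13 = 30.8% → the internal panel
Applied research: the internal panel 57/132 = 43.2%, the 2024 panel 17/54 = 31.5% → the internal panel
Translational research: the internal panel 16/23 = 69.6%, the 2024 panel 156/279 = 55.9% → the internal panel
Overall: the internal panel 170/446 = 38.1%, the 2024 panel 177/346 = 51.2% → the 2024 panel
The internal panel wins each proposal group but the 2024 panel wins overall — the comparison reverses. The internal panel's proposals skew toward infrastructure, which has a lower base rate.

No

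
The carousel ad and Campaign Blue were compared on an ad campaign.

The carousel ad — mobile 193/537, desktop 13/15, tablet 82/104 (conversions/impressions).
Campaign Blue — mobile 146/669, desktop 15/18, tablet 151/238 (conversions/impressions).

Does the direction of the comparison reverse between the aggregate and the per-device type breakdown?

No

Mobile: the carousel ad 193/537 = 35.9%, Campaign Blue 146/669 = 21.8% → the carousel ad
Desktop: the carousel ad 13/15 = 86.7%, Campaign Blue 15/18 = 83.3% → the carousel ad
Tablet: the carousel ad 82/104 = 78.8%, Campaign Blue 151/238 = 63.4% → the carousel ad
Overall: the carousel ad 288/656 = 43.9%, Campaign Blue 312/925 = 33.7% → the carousel ad
The carousel ad wins overall and in every device group — no reversal.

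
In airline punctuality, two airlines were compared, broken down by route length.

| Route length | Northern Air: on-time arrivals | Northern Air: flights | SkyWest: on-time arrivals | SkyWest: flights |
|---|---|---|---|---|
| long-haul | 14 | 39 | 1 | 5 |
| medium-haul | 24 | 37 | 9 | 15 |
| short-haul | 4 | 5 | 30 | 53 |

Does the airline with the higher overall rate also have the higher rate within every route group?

Long-haul: Northern Air 14/39 = 35.9%, SkyWest 1/5 = 20.0% → Northern Air
Medium-haul: Northern Air 24/37 = 64.9%, SkyWest 9/15 = 60.0% → Northern Air
Short-haul: Northern Air 4/5 = 80.0%, SkyWest 30/53 = 56.6% → Northern Air
Overall: Northern Air 42/81 = 51.9%, SkyWest 40/73 = 54.8% → SkyWest
Northern Air wins each route group but SkyWest wins overall — the comparison reverses. Northern Air's flights skew toward long-haul, which has a lower base rate.

No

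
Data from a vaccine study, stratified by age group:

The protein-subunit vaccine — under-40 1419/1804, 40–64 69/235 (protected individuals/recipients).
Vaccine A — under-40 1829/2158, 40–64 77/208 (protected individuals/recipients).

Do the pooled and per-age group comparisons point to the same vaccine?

Under-40: the protein-subunit vaccine 1419/1804 = 78.7%, Vaccine A 1829/2158 = 84.8% → Vaccine A
40–64: the protein-subunit vaccine 69/235 = 29.4%, Vaccine A 77/208 = 37.0% → Vaccine A
Overall: the protein-subunit vaccine 1488/2039 = 73.0%, Vaccine A 1906/2366 = 80.6% → Vaccine A
Vaccine A wins overall and in every age group — no reversal.

Yes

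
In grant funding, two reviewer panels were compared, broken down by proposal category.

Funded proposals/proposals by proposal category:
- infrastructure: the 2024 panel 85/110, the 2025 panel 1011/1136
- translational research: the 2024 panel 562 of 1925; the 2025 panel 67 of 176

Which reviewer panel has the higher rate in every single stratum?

the 2025 panel

Infrastructure: the 2024 panel 85/110 = 77.3%, the 2025 panel 1011/1136 = 89.0% → the 2025 panel
Translational research: the 2024 panel 562/1925 = 29.2%, the 2025 panel 67/176 = 38.1% → the 2025 panel
The 2025 panel has the higher rate in both groups.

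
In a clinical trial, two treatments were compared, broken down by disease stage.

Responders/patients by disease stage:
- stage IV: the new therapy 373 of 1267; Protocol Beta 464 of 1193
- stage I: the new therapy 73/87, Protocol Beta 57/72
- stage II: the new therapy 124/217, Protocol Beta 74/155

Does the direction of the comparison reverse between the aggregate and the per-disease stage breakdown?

No

Stage IV: the new therapy 373/1267 = 29.4%, Protocol Beta 464/1193 = 38.9% → Protocol Beta
Stage I: the new therapy 73/87 = 83.9%, Protocol Beta 57/72 = 79.2% → the new therapy
Stage II: the new therapy 124/217 = 57.1%, Protocol Beta 74/155 = 47.7% → the new therapy
Overall: the new therapy 570/1571 = 36.3%, Protocol Beta 595/1420 = 41.9% → Protocol Beta
Neither sweeps: the new therapy wins 2 of 3 groups, Protocol Beta wins 1. Protocol Beta wins overall but not every group — no Simpson reversal.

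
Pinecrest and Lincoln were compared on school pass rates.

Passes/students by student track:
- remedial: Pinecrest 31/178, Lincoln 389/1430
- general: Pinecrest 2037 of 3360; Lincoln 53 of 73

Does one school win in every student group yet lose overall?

Yes

Remedial: Pinecrest 31/178 = 17.4%, Lincoln 389/1430 = 27.2% → Lincoln
General: Pinecrest 2037/3360 = 60.6%, Lincoln 53/73 = 72.6% → Lincoln
Overall: Pinecrest 2068/3538 = 58.5%, Lincoln 442/1503 = 29.4% → Pinecrest
Lincoln wins each student group but Pinecrest wins overall — the comparison reverses. Lincoln's students skew toward remedial, which has a lower base rate.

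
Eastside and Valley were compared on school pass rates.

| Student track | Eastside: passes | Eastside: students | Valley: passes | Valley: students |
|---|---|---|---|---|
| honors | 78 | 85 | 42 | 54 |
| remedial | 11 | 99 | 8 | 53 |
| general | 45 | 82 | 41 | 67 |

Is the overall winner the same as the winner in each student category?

Honors: Eastside 78/85 = 91.8%, Valley 42/54 = 77.8% → Eastside
Remedial: Eastside 11/99 = 11.1%, Valley 8/53 = 15.1% → Valley
General: Eastside 45/82 = 54.9%, Valley 41/67 = 61.2% → Valley
Overall: Eastside 134/266 = 50.4%, Valley 91/174 = 52.3% → Valley
Neither sweeps: Eastside wins 1 of 3 groups, Valley wins 2. Valley wins overall but not every group — no Simpson reversal.

No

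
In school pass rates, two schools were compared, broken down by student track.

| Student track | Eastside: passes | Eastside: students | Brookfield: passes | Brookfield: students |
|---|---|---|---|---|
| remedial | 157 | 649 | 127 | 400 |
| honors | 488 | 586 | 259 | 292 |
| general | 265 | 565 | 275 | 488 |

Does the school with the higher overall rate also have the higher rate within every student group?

Remedial: Eastside 157/649 = 24.2%, Brookfield 127/400 = 31.8% → Brookfield
Honors: Eastside 488/586 = 83.3%, Brookfield 259/292 = 88.7% → Brookfield
General: Eastside 265/565 = 46.9%, Brookfield 275/488 = 56.4% → Brookfield
Overall: Eastside 910/1800 = 50.6%, Brookfield 661/1180 = 56.0% → Brookfield
Brookfield wins overall and in every student group — no reversal.

Yes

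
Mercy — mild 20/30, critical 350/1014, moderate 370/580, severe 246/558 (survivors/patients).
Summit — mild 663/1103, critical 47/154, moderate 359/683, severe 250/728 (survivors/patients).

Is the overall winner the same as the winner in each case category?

No

Mild: Mercy 20/30 = 66.7%, Summit 663/1103 = 60.1% → Mercy
Critical: Mercy 350/1014 = 34.5%, Summit 47/154 = 30.5% → Mercy
Moderate: Mercy 370/580 = 63.8%, Summit 359/683 = 52.6% → Mercy
Severe: Mercy 246/558 = 44.1%, Summit 250/728 = 34.3% → Mercy
Overall: Mercy 986/2182 = 45.2%, Summit 1319/2668 = 49.4% → Summit
Mercy wins each case group but Summit wins overall — the comparison reverses. Mercy's patients skew toward critical, which has a lower base rate.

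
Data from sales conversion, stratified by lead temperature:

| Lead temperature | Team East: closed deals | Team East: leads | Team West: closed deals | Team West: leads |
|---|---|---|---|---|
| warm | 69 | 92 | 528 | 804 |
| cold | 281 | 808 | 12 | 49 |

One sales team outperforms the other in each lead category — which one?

Warm: Team East 69/92 = 75.0%, Team West 528/804 = 65.7% → Team East
Cold: Team East 281/808 = 34.8%, Team West 12/49 = 24.5% → Team East
Team East has the higher rate in both groups.

Team East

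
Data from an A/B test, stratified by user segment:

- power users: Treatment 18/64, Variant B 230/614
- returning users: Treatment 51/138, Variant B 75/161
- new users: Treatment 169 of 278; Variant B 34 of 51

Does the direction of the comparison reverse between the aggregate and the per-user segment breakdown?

Power users: Treatment 18/64 = 28.1%, Variant B 230/614 = 37.5% → Variant B
Returning users: Treatment 51/138 = 37.0%, Variant B 75/161 = 46.6% → Variant B
New users: Treatment 169/278 = 60.8%, Variant B 34/51 = 66.7% → Variant B
Overall: Treatment 238/480 = 49.6%, Variant B 339/826 = 41.0% → Treatment
Variant B wins each user group but Treatment wins overall — the comparison reverses. Variant B's views skew toward power users, which has a lower base rate.

Yes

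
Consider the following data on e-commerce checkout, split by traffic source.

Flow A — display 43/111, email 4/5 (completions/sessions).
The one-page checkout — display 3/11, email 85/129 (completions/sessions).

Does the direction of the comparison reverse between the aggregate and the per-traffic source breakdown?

Display: Flow A 43/111 = 38.7%, the one-page checkout 3/11 = 27.3% → Flow A
Email: Flow A 4/5 = 80.0%, the one-page checkout 85/129 = 65.9% → Flow A
Overall: Flow A 47/116 = 40.5%, the one-page checkout 88/140 = 62.9% → the one-page checkout
Flow A wins each traffic group but the one-page checkout wins overall — the comparison reverses. Flow A's sessions skew toward display, which has a lower base rate.

Yes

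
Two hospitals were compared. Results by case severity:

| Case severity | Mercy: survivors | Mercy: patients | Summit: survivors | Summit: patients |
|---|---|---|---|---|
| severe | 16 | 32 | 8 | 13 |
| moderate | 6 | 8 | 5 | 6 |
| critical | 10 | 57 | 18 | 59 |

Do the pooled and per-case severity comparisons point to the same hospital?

Yes

Severe: Mercy 16/32 = 50.0%, Summit 8/13 = 61.5% → Summit
Moderate: Mercy 6/8 = 75.0%, Summit 5/6 = 83.3% → Summit
Critical: Mercy 10/57 = 17.5%, Summit 18/59 = 30.5% → Summit
Overall: Mercy 32/97 = 33.0%, Summit 31/78 = 39.7% → Summit
Summit wins overall and in every case group — no reversal.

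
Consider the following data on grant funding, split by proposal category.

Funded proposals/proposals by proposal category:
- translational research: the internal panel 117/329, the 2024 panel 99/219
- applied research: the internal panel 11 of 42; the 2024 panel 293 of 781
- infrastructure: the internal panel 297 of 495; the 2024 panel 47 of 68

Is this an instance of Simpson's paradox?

Translational research: the internal panel 117/329 = 35.6%, the 2024 panel 99/219 = 45.2% → the 2024 panel
Applied research: the internal panel 11/42 = 26.2%, the 2024 panel 293/781 = 37.5% → the 2024 panel
Infrastructure: the internal panel 297/495 = 60.0%, the 2024 panel 47/68 = 69.1% → the 2024 panel
Overall: the internal panel 425/866 = 49.1%, the 2024 panel 439/1068 = 41.1% → the internal panel
The 2024 panel wins each proposal group but the internal panel wins overall — the comparison reverses. The 2024 panel's proposals skew toward applied research, which has a lower base rate.

Yes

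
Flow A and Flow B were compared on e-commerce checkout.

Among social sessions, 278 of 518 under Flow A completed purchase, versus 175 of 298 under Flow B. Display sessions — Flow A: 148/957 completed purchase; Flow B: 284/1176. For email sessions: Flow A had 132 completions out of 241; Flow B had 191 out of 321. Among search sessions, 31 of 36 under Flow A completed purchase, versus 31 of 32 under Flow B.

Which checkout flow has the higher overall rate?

Flow B

Social: Flow A 278/518 = 53.7%, Flow B 175/298 = 58.7% → Flow B
Display: Flow A 148/957 = 15.5%, Flow B 284/1176 = 24.1% → Flow B
Email: Flow A 132/241 = 54.8%, Flow B 191/321 = 59.5% → Flow B
Search: Flow A 31/36 = 86.1%, Flow B 31/32 = 96.9% → Flow B
Overall: Flow A 589/1752 = 33.6%, Flow B 681/1827 = 37.3% → Flow B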